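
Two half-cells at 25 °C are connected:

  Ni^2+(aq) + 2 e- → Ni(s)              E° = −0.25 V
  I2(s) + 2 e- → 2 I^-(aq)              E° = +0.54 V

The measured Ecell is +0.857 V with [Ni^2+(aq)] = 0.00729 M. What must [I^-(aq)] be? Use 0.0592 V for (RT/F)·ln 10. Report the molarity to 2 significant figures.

I₂/I⁻ is the cathode (higher E°); E°cell = +0.54 − (−0.25) = +0.79 V with n = 2.
Rearranging E = E° − (0.0592/n)·log Q gives log Q = 2(+0.79 − (+0.857))/0.0592 = −2.264.
Balancing electrons gives I2(s) + Ni(s) → 2 I^-(aq) + Ni^2+(aq); thus Q = [I^-(aq)]^2·[Ni^2+(aq)].
Isolating [I^-(aq)] in Q = 10^{−2.264} yields log [I^-(aq)] = −0.063, i.e. 0.86 M.

0.86 M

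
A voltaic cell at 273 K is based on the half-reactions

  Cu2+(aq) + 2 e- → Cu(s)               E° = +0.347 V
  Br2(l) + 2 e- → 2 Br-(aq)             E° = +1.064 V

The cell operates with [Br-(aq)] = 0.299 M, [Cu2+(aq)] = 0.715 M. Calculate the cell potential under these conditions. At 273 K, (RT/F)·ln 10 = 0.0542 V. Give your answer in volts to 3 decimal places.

+0.749 V

Br₂/Br⁻ is reduced (cathode, E° = +1.064 V) and Cu²⁺/Cu is oxidized (anode).
E°cell = E°cat − E°an = +1.064 − (+0.347) = +0.717 V; n = 2.
Balancing gives Br2(l) + Cu(s) → 2 Br-(aq) + Cu2+(aq); hence Q = [Br-(aq)]^2·[Cu2+(aq)] = 0.0639 (log Q = −1.194).
By the Nernst equation, E = +0.717 − (0.0542/2)·(−1.194) = +0.749 V.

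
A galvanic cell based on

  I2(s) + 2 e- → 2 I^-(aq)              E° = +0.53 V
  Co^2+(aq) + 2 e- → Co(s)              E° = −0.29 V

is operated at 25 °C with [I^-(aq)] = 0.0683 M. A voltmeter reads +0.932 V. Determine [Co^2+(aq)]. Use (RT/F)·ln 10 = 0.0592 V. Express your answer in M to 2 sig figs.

The I₂/I⁻ couple has the larger reduction potential, so it is the cathode: E°cell = +0.53 − (−0.29) = +0.82 V and n = 2.
Since E = E° − (0.0592/n)·log Q, log Q = n(E° − E)/0.0592 = −3.784.
For I2(s) + Co(s) → 2 I^-(aq) + Co^2+(aq), the reaction quotient is Q = [I^-(aq)]^2·[Co^2+(aq)].
Isolating [Co^2+(aq)] in Q = 10^{−3.784} yields log [Co^2+(aq)] = −1.453, i.e. 0.035 M.

0.035 M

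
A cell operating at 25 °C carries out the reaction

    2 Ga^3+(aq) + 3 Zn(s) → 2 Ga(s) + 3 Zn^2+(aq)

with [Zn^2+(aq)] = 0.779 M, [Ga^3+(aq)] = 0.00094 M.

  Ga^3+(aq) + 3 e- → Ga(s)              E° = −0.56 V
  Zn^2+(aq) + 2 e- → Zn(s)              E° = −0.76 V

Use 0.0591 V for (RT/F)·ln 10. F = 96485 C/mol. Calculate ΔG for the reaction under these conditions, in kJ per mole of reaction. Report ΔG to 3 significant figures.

−83.1 kJ/mol

E°cell = −0.56 − (−0.76) = +0.20 V; the balanced reaction transfers n = 6 electrons.
Here Q = [Zn^2+(aq)]^3 / [Ga^3+(aq)]^2 = 5.35×10^5 (log Q = 5.728), giving E = +0.20 − (0.0591/6)·(5.728) = +0.1436 V.
Then ΔG = −nFE = −6 × 96485 × +0.1436 J/mol = −83.1 kJ/mol.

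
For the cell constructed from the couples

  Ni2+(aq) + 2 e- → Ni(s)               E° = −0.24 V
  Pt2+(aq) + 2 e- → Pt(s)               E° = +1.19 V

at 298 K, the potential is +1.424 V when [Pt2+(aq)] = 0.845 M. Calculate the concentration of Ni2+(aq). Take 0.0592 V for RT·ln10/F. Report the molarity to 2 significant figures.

1.3 M

With Pt²⁺/Pt at the cathode and Ni²⁺/Ni at the anode, E°cell = +1.19 − (−0.24) = +1.43 V (n = 2).
Rearranging E = E° − (0.0592/n)·log Q gives log Q = 2(+1.43 − (+1.424))/0.0592 = 0.203.
The balanced reaction is Pt2+(aq) + Ni(s) → Pt(s) + Ni2+(aq), so Q = [Ni2+(aq)] / [Pt2+(aq)].
Solving for the unknown gives log [Ni2+(aq)] = 0.130, so [Ni2+(aq)] ≈ 1.3 M.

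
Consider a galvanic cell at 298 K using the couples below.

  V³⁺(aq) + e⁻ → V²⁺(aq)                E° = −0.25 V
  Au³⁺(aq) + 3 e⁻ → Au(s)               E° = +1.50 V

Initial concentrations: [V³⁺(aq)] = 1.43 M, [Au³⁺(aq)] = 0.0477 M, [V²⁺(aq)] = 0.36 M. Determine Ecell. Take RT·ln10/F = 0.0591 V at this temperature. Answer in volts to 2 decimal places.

The Au³⁺/Au couple has the more positive E°, so it is the cathode; V³⁺/V²⁺ is the anode.
E°cell = E°cat − E°an = +1.50 − (−0.25) = +1.75 V; n = 3.
Balancing gives Au³⁺(aq) + 3 V²⁺(aq) → Au(s) + 3 V³⁺(aq); hence Q = [V³⁺(aq)]^3 / ([Au³⁺(aq)]·[V²⁺(aq)]^3) = 1.31×10^3 (log Q = 3.119).
By the Nernst equation, E = +1.75 − (0.0591/3)·(3.119) = +1.69 V.

+1.69 V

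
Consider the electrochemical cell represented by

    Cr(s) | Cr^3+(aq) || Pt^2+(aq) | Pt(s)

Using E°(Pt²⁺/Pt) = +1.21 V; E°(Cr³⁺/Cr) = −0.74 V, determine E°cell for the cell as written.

+1.95 V

By convention the left-hand electrode in cell notation is the anode (oxidation) and the right-hand electrode is the cathode (reduction).
E°cell = E°(right) − E°(left) = +1.21 − (−0.74) = +1.95 V.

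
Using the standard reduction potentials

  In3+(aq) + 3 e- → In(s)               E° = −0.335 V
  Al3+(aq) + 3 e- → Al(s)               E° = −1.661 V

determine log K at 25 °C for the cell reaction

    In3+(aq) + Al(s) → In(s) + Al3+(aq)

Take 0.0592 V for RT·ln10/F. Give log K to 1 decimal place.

The In³⁺/In couple is reduced (cathode); E°cell = −0.335 − (−1.661) = +1.326 V with n = 3.
At equilibrium E = 0, so log K = nE°cell / 0.0592 = (3)(+1.326) / 0.0592 = 67.2.

log K = 67.2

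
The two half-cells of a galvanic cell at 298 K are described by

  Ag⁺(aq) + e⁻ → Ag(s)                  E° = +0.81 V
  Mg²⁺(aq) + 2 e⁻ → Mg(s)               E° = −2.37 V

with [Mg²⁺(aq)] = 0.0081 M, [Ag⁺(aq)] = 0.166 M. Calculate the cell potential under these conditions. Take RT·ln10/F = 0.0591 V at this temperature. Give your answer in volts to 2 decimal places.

Ag⁺/Ag is reduced (cathode, E° = +0.81 V) and Mg²⁺/Mg is oxidized (anode).
E°cell = E°cat − E°an = +0.81 − (−2.37) = +3.18 V; n = 2.
Balancing gives 2 Ag⁺(aq) + Mg(s) → 2 Ag(s) + Mg²⁺(aq); hence Q = [Mg²⁺(aq)] / [Ag⁺(aq)]^2 = 0.294 (log Q = −0.532).
E = E° − (0.0591/n)·log Q = +3.18 − (0.0591/2)(−0.532) = +3.20 V.

+3.20 V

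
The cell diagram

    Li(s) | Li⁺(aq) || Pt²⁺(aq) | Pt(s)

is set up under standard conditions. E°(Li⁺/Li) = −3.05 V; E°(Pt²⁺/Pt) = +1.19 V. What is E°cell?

By convention the left-hand electrode in cell notation is the anode (oxidation) and the right-hand electrode is the cathode (reduction).
E°cell = E°(right) − E°(left) = +1.19 − (−3.05) = +4.24 V.

+4.24 V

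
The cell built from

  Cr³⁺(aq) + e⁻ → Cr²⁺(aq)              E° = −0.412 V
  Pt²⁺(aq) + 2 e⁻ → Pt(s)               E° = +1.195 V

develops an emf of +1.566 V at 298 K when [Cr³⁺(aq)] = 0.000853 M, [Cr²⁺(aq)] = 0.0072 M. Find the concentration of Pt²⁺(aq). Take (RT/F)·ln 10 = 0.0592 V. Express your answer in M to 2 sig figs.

0.00058 M

The Pt²⁺/Pt couple has the larger reduction potential, so it is the cathode: E°cell = +1.195 − (−0.412) = +1.607 V and n = 2.
Since E = E° − (0.0592/n)·log Q, log Q = n(E° − E)/0.0592 = 1.385.
The balanced reaction is Pt²⁺(aq) + 2 Cr²⁺(aq) → Pt(s) + 2 Cr³⁺(aq), so Q = [Cr³⁺(aq)]^2 / ([Pt²⁺(aq)]·[Cr²⁺(aq)]^2).
Substituting the known concentrations and solving, log [Pt²⁺(aq)] = −3.238 and [Pt²⁺(aq)] = 0.00058 M.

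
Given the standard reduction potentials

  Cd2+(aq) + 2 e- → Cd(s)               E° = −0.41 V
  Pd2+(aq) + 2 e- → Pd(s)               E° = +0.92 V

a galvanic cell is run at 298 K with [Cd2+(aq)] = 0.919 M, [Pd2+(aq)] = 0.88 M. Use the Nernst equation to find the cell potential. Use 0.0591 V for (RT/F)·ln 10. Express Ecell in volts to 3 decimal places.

+1.329 V

Pd²⁺/Pd is reduced (cathode, E° = +0.92 V) and Cd²⁺/Cd is oxidized (anode).
The standard potential is +0.92 − (−0.41) = +1.33 V and the balanced reaction transfers n = 2 electrons.
For the overall reaction Pd2+(aq) + Cd(s) → Pd(s) + Cd2+(aq), Q = [Cd2+(aq)] / [Pd2+(aq)] = 1.04, giving log Q = 0.019.
Applying E = E° − (RT ln10/nF)·log Q gives +1.33 − (0.0591/2)(0.019) = +1.329 V.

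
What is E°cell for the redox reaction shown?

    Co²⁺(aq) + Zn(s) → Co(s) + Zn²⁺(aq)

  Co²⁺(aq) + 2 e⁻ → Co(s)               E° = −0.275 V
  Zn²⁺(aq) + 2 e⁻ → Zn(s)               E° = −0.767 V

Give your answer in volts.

+0.492 V

In the reaction as written, Co²⁺(aq) is reduced (cathode) and Zn²⁺(aq) is produced by oxidation at the anode.
E°cell = E°(cathode) − E°(anode) = −0.275 − (−0.767) = +0.492 V.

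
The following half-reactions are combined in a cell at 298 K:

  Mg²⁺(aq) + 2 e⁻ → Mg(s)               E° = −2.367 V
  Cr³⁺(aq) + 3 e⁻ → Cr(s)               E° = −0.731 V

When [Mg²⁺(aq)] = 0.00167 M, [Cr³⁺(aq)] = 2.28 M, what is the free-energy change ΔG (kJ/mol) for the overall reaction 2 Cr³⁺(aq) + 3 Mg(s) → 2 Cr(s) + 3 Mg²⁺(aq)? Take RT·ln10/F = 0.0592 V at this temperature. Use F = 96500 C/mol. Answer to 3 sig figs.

−999 kJ/mol

The standard cell potential is −0.731 − (−2.367) = +1.636 V, with n = 6 electrons in the balanced equation.
Here Q = [Mg²⁺(aq)]^3 / [Cr³⁺(aq)]^2 = 8.96×10^−10 (log Q = −9.048), giving E = +1.636 − (0.0592/6)·(−9.048) = +1.7253 V.
ΔG = −nFE = −(6)(96500)(+1.7253) J/mol = −999 kJ/mol.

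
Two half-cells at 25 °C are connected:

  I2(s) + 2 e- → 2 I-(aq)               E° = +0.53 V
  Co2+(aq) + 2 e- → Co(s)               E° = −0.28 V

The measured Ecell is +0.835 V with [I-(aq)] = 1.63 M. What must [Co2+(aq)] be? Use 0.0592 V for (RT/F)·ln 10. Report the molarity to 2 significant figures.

0.054 M

I₂/I⁻ is the cathode (higher E°); E°cell = +0.53 − (−0.28) = +0.81 V with n = 2.
From the Nernst equation, log Q = n(E° − E)/0.0592 = 2·(+0.81 − (+0.835))/0.0592 = −0.845.
For I2(s) + Co(s) → 2 I-(aq) + Co2+(aq), the reaction quotient is Q = [I-(aq)]^2·[Co2+(aq)].
Substituting the known concentrations and solving, log [Co2+(aq)] = −1.269 and [Co2+(aq)] = 0.054 M.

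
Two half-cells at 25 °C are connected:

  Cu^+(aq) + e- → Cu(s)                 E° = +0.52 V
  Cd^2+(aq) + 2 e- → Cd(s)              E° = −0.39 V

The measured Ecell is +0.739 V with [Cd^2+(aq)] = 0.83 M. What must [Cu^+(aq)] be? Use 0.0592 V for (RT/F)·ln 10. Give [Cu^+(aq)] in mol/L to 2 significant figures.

The Cu⁺/Cu couple has the larger reduction potential, so it is the cathode: E°cell = +0.52 − (−0.39) = +0.91 V and n = 2.
From the Nernst equation, log Q = n(E° − E)/0.0592 = 2·(+0.91 − (+0.739))/0.0592 = 5.777.
For 2 Cu^+(aq) + Cd(s) → 2 Cu(s) + Cd^2+(aq), the reaction quotient is Q = [Cd^2+(aq)] / [Cu^+(aq)]^2.
Solving for the unknown gives log [Cu^+(aq)] = −2.929, so [Cu^+(aq)] ≈ 0.0012 M.

0.0012 M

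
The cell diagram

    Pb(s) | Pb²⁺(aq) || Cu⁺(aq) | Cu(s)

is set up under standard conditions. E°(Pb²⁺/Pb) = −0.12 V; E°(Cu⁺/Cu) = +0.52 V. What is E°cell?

+0.64 V

By convention the left-hand electrode in cell notation is the anode (oxidation) and the right-hand electrode is the cathode (reduction).
E°cell = E°(right) − E°(left) = +0.52 − (−0.12) = +0.64 V.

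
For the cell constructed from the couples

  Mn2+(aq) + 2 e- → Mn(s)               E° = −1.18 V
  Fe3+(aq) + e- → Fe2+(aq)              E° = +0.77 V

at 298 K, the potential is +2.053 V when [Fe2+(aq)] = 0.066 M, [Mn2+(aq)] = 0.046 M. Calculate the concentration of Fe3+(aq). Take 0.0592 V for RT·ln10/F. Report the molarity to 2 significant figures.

The Fe³⁺/Fe²⁺ couple has the larger reduction potential, so it is the cathode: E°cell = +0.77 − (−1.18) = +1.95 V and n = 2.
From the Nernst equation, log Q = n(E° − E)/0.0592 = 2·(+1.95 − (+2.053))/0.0592 = −3.480.
Balancing electrons gives 2 Fe3+(aq) + Mn(s) → 2 Fe2+(aq) + Mn2+(aq); thus Q = ([Fe2+(aq)]^2·[Mn2+(aq)]) / [Fe3+(aq)]^2.
Substituting the known concentrations and solving, log [Fe3+(aq)] = −0.109 and [Fe3+(aq)] = 0.78 M.

0.78 M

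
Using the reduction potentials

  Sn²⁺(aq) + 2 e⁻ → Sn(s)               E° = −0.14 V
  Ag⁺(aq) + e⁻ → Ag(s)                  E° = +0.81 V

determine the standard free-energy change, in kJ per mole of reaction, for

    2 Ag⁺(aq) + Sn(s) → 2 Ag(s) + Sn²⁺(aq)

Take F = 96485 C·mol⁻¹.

−183 kJ/mol

In the reaction as written Ag⁺(aq) is reduced, so the Ag⁺/Ag couple is the cathode and Sn²⁺/Sn is the anode.
E°cell = +0.81 − (−0.14) = +0.95 V; balancing electrons gives n = 2.
ΔG° = −nFE°cell = −(2)(96485)(+0.95) J/mol = −183 kJ/mol.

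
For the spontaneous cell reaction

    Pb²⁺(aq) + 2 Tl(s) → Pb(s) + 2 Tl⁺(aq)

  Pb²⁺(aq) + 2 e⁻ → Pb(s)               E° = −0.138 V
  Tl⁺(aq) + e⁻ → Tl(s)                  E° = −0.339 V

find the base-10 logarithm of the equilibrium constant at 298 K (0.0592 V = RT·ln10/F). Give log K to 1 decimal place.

log K = 6.8

The Pb²⁺/Pb couple is reduced (cathode); E°cell = −0.138 − (−0.339) = +0.201 V with n = 2.
At equilibrium E = 0, so log K = nE°cell / 0.0592 = (2)(+0.201) / 0.0592 = 6.8.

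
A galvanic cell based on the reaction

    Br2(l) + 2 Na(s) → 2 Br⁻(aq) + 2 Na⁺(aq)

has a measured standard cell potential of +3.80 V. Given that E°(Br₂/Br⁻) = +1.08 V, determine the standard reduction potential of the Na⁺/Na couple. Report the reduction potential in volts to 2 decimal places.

In the reaction as written the Br₂/Br⁻ couple is reduced (cathode) and Na⁺/Na is oxidized (anode), so E°cell = E°(Br₂/Br⁻) − E°(Na⁺/Na).
E°(Na⁺/Na) = E°(cathode) − E°cell = +1.08 − (+3.80) = −2.72 V.

−2.72 V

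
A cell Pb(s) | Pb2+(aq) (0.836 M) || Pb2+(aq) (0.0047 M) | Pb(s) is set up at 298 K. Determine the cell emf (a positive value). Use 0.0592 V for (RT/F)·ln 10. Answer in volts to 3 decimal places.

For a concentration cell E°cell = 0, since both electrodes use the same couple.
The compartment with the higher Pb2+(aq) concentration (0.836 M) acts as the cathode; ions are reduced there and produced at the dilute (0.0047 M) anode.
With n = 2, Ecell = −(0.0592/2)·log([dilute]/[conc]) = −(0.0592/2)·log(0.0047/0.836) = +0.067 V.

0.067 V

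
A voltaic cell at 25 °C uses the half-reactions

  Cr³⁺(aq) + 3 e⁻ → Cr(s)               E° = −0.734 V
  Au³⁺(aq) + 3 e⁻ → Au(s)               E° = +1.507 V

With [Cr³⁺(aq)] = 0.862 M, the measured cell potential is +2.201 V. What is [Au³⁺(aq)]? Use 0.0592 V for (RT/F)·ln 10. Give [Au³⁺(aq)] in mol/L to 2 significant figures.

0.0081 M

The Au³⁺/Au couple has the larger reduction potential, so it is the cathode: E°cell = +1.507 − (−0.734) = +2.241 V and n = 3.
Rearranging E = E° − (0.0592/n)·log Q gives log Q = 3(+2.241 − (+2.201))/0.0592 = 2.027.
Balancing electrons gives Au³⁺(aq) + Cr(s) → Au(s) + Cr³⁺(aq); thus Q = [Cr³⁺(aq)] / [Au³⁺(aq)].
Isolating [Au³⁺(aq)] in Q = 10^{2.027} yields log [Au³⁺(aq)] = −2.091, i.e. 0.0081 M.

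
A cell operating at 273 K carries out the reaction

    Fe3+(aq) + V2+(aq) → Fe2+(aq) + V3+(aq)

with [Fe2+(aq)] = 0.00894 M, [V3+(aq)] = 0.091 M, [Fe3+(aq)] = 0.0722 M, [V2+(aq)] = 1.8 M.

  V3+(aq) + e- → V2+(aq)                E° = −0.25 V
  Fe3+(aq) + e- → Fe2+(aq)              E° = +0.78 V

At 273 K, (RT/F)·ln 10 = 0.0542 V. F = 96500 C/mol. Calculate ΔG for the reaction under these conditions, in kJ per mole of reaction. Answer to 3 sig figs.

−111 kJ/mol

E°cell = +0.78 − (−0.25) = +1.03 V; the balanced reaction transfers n = 1 electron.
Q = ([Fe2+(aq)]·[V3+(aq)]) / ([Fe3+(aq)]·[V2+(aq)]) = 0.00626, so log Q = −2.203 and E = +1.03 − (0.0542/1)(−2.203) = +1.1494 V.
ΔG = −nFE = −(1)(96500)(+1.1494) J/mol = −111 kJ/mol.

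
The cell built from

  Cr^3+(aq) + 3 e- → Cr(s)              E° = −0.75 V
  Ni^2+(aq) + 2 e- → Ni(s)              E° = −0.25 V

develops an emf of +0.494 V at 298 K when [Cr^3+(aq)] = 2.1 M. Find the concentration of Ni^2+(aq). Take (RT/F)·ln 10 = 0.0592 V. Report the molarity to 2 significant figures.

1.0 M

With Ni²⁺/Ni at the cathode and Cr³⁺/Cr at the anode, E°cell = −0.25 − (−0.75) = +0.50 V (n = 6).
Rearranging E = E° − (0.0592/n)·log Q gives log Q = 6(+0.50 − (+0.494))/0.0592 = 0.608.
The balanced reaction is 3 Ni^2+(aq) + 2 Cr(s) → 3 Ni(s) + 2 Cr^3+(aq), so Q = [Cr^3+(aq)]^2 / [Ni^2+(aq)]^3.
Isolating [Ni^2+(aq)] in Q = 10^{0.608} yields log [Ni^2+(aq)] = 0.012, i.e. 1.0 M.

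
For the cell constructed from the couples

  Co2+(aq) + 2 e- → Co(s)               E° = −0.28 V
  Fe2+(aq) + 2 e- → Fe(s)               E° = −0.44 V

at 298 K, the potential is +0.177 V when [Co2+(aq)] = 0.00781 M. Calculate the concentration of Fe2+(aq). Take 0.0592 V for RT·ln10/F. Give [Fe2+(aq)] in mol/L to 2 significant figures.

The Co²⁺/Co couple has the larger reduction potential, so it is the cathode: E°cell = −0.28 − (−0.44) = +0.16 V and n = 2.
Rearranging E = E° − (0.0592/n)·log Q gives log Q = 2(+0.16 − (+0.177))/0.0592 = −0.574.
The balanced reaction is Co2+(aq) + Fe(s) → Co(s) + Fe2+(aq), so Q = [Fe2+(aq)] / [Co2+(aq)].
Substituting the known concentrations and solving, log [Fe2+(aq)] = −2.681 and [Fe2+(aq)] = 0.0021 M.

0.0021 M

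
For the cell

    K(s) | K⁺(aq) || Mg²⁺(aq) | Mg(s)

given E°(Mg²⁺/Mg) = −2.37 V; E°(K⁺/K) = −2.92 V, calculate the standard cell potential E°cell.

By convention the left-hand electrode in cell notation is the anode (oxidation) and the right-hand electrode is the cathode (reduction).
E°cell = E°(right) − E°(left) = −2.37 − (−2.92) = +0.55 V.

+0.55 V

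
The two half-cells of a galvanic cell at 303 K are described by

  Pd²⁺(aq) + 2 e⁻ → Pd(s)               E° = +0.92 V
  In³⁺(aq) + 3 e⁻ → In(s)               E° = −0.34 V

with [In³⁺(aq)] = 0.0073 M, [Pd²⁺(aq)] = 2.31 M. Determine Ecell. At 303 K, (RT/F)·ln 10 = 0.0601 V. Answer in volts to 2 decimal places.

+1.31 V

Pd²⁺/Pd is reduced (cathode, E° = +0.92 V) and In³⁺/In is oxidized (anode).
E°cell = +0.92 − (−0.34) = +1.26 V, with n = 6 electrons transferred.
The balanced reaction is 3 Pd²⁺(aq) + 2 In(s) → 3 Pd(s) + 2 In³⁺(aq), so Q = [In³⁺(aq)]^2 / [Pd²⁺(aq)]^3 = 4.32×10^−6 and log Q = −5.364.
E = E° − (0.0601/n)·log Q = +1.26 − (0.0601/6)(−5.364) = +1.31 V.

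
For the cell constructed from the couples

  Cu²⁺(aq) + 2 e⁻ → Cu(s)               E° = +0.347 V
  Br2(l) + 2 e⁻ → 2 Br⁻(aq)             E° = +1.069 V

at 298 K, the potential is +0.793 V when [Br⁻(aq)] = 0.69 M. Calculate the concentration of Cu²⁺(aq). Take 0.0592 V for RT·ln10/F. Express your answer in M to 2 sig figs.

0.0084 M

With Br₂/Br⁻ at the cathode and Cu²⁺/Cu at the anode, E°cell = +1.069 − (+0.347) = +0.722 V (n = 2).
Since E = E° − (0.0592/n)·log Q, log Q = n(E° − E)/0.0592 = −2.399.
Balancing electrons gives Br2(l) + Cu(s) → 2 Br⁻(aq) + Cu²⁺(aq); thus Q = [Br⁻(aq)]^2·[Cu²⁺(aq)].
Solving for the unknown gives log [Cu²⁺(aq)] = −2.077, so [Cu²⁺(aq)] ≈ 0.0084 M.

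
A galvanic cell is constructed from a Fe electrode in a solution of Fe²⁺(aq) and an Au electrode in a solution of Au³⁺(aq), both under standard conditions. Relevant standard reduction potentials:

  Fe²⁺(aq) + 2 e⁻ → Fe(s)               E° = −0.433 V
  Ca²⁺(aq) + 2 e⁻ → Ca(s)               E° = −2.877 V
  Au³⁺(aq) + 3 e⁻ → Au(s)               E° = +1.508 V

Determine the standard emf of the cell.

The Au³⁺/Au couple has the higher E°, so Au ion is reduced (cathode) and Fe is oxidized (anode).
E°cell = E°(cathode) − E°(anode) = +1.508 − (−0.433) = +1.941 V.

+1.941 V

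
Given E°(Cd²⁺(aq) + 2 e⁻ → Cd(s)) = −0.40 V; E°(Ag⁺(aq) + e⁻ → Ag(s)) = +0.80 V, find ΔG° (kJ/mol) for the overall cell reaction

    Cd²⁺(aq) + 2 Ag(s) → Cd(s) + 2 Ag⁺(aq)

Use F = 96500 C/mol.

In the reaction as written Cd²⁺(aq) is reduced, so the Cd²⁺/Cd couple is the cathode and Ag⁺/Ag is the anode.
E°cell = −0.40 − (+0.80) = −1.20 V; balancing electrons gives n = 2.
ΔG° = −nFE°cell = −(2)(96500)(−1.20) J/mol = +232 kJ/mol.

+232 kJ/mol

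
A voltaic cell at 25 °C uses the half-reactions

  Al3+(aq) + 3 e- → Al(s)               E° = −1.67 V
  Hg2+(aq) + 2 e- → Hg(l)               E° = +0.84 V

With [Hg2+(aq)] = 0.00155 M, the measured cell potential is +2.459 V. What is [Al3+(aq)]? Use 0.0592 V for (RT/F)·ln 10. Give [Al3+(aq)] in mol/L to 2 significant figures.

With Hg²⁺/Hg at the cathode and Al³⁺/Al at the anode, E°cell = +0.84 − (−1.67) = +2.51 V (n = 6).
Since E = E° − (0.0592/n)·log Q, log Q = n(E° − E)/0.0592 = 5.169.
The balanced reaction is 3 Hg2+(aq) + 2 Al(s) → 3 Hg(l) + 2 Al3+(aq), so Q = [Al3+(aq)]^2 / [Hg2+(aq)]^3.
Isolating [Al3+(aq)] in Q = 10^{5.169} yields log [Al3+(aq)] = −1.630, i.e. 0.023 M.

0.023 M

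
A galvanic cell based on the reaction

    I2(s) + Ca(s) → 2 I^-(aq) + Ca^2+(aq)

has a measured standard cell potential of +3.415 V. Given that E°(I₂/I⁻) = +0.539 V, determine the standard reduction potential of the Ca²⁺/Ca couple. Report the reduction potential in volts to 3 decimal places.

−2.876 V

In the reaction as written the I₂/I⁻ couple is reduced (cathode) and Ca²⁺/Ca is oxidized (anode), so E°cell = E°(I₂/I⁻) − E°(Ca²⁺/Ca).
E°(Ca²⁺/Ca) = E°(cathode) − E°cell = +0.539 − (+3.415) = −2.876 V.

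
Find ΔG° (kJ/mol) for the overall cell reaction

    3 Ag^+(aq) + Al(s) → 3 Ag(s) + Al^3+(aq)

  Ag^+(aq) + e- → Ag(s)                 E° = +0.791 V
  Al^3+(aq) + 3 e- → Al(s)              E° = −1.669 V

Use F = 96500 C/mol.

−712 kJ/mol

In the reaction as written Ag^+(aq) is reduced, so the Ag⁺/Ag couple is the cathode and Al³⁺/Al is the anode.
E°cell = +0.791 − (−1.669) = +2.460 V; balancing electrons gives n = 3.
ΔG° = −nFE°cell = −(3)(96500)(+2.460) J/mol = −712 kJ/mol.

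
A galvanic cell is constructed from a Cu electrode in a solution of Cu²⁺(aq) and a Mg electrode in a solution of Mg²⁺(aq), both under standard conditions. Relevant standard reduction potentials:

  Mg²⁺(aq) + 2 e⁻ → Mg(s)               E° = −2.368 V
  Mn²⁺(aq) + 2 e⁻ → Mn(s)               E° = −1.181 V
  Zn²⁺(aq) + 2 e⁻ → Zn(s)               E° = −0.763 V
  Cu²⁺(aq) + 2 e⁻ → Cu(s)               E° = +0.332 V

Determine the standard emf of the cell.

The Cu²⁺/Cu couple has the higher E°, so Cu ion is reduced (cathode) and Mg is oxidized (anode).
E°cell = E°(cathode) − E°(anode) = +0.332 − (−2.368) = +2.700 V.

+2.700 V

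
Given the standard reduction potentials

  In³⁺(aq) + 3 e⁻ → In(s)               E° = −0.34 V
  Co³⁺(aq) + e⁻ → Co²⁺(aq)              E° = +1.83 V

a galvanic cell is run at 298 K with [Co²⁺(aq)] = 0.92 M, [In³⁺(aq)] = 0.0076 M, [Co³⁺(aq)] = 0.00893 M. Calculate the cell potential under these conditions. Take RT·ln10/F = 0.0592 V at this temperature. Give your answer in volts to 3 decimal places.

+2.093 V

Co³⁺/Co²⁺ is reduced (cathode, E° = +1.83 V) and In³⁺/In is oxidized (anode).
E°cell = +1.83 − (−0.34) = +2.17 V, with n = 3 electrons transferred.
For the overall reaction 3 Co³⁺(aq) + In(s) → 3 Co²⁺(aq) + In³⁺(aq), Q = ([Co²⁺(aq)]^3·[In³⁺(aq)]) / [Co³⁺(aq)]^3 = 8.31×10^3, giving log Q = 3.920.
E = E° − (0.0592/n)·log Q = +2.17 − (0.0592/3)(3.920) = +2.093 V.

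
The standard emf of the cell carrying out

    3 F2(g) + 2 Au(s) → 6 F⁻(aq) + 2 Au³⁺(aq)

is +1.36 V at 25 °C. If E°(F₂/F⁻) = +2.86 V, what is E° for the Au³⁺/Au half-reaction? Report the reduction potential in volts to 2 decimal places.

In the reaction as written the F₂/F⁻ couple is reduced (cathode) and Au³⁺/Au is oxidized (anode), so E°cell = E°(F₂/F⁻) − E°(Au³⁺/Au).
E°(Au³⁺/Au) = E°(cathode) − E°cell = +2.86 − (+1.36) = +1.50 V.

+1.50 V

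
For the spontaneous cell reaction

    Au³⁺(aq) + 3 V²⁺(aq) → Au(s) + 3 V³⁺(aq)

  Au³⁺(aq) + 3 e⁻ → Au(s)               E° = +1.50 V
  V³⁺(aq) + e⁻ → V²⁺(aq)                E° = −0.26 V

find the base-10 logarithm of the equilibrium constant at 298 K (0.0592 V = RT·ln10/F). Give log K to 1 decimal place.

The Au³⁺/Au couple is reduced (cathode); E°cell = +1.50 − (−0.26) = +1.76 V with n = 3.
At equilibrium E = 0, so log K = nE°cell / 0.0592 = (3)(+1.76) / 0.0592 = 89.2.

log K = 89.2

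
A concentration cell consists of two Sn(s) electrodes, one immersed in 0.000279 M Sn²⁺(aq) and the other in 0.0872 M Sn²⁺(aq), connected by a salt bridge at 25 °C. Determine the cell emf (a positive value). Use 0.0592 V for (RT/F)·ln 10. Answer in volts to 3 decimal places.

For a concentration cell E°cell = 0, since both electrodes use the same couple.
The compartment with the higher Sn²⁺(aq) concentration (0.0872 M) acts as the cathode; ions are reduced there and produced at the dilute (0.000279 M) anode.
With n = 2, Ecell = −(0.0592/2)·log([dilute]/[conc]) = −(0.0592/2)·log(0.000279/0.0872) = +0.074 V.

0.074 V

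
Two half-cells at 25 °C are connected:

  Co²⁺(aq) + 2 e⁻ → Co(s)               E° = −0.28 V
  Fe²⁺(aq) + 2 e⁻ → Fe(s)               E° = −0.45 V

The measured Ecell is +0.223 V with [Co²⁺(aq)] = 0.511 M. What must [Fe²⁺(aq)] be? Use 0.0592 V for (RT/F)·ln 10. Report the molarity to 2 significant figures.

Co²⁺/Co is the cathode (higher E°); E°cell = −0.28 − (−0.45) = +0.17 V with n = 2.
Rearranging E = E° − (0.0592/n)·log Q gives log Q = 2(+0.17 − (+0.223))/0.0592 = −1.791.
Balancing electrons gives Co²⁺(aq) + Fe(s) → Co(s) + Fe²⁺(aq); thus Q = [Fe²⁺(aq)] / [Co²⁺(aq)].
Solving for the unknown gives log [Fe²⁺(aq)] = −2.083, so [Fe²⁺(aq)] ≈ 0.0083 M.

0.0083 M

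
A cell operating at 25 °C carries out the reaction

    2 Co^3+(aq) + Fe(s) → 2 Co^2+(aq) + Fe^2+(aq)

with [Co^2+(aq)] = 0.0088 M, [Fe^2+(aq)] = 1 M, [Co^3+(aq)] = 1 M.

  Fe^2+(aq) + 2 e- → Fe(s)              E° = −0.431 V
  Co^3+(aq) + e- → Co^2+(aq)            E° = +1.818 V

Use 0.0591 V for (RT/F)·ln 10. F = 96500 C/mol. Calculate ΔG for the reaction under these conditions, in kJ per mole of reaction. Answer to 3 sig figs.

−458 kJ/mol

E°cell = +1.818 − (−0.431) = +2.249 V; the balanced reaction transfers n = 2 electrons.
Q = ([Co^2+(aq)]^2·[Fe^2+(aq)]) / [Co^3+(aq)]^2 = 7.74×10^−5, so log Q = −4.111 and E = +2.249 − (0.0591/2)(−4.111) = +2.3705 V.
Finally ΔG = −nFE = −(2)(96500 C/mol)(+2.3705 V) = −458 kJ/mol.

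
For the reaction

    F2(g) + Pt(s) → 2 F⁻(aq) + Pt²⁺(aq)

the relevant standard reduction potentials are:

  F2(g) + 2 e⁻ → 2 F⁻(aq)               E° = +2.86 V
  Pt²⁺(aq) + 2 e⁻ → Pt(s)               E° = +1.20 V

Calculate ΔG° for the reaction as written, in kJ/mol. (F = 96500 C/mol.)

In the reaction as written F2(g) is reduced, so the F₂/F⁻ couple is the cathode and Pt²⁺/Pt is the anode.
E°cell = +2.86 − (+1.20) = +1.66 V; balancing electrons gives n = 2.
ΔG° = −nFE°cell = −(2)(96500)(+1.66) J/mol = −320 kJ/mol.

−320 kJ/mol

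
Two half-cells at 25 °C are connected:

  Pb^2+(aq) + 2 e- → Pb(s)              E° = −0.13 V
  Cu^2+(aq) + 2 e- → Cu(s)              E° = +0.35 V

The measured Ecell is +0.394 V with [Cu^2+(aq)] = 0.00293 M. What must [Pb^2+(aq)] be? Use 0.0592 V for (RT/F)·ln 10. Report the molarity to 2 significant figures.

2.4 M

With Cu²⁺/Cu at the cathode and Pb²⁺/Pb at the anode, E°cell = +0.35 − (−0.13) = +0.48 V (n = 2).
From the Nernst equation, log Q = n(E° − E)/0.0592 = 2·(+0.48 − (+0.394))/0.0592 = 2.905.
Balancing electrons gives Cu^2+(aq) + Pb(s) → Cu(s) + Pb^2+(aq); thus Q = [Pb^2+(aq)] / [Cu^2+(aq)].
Solving for the unknown gives log [Pb^2+(aq)] = 0.372, so [Pb^2+(aq)] ≈ 2.4 M.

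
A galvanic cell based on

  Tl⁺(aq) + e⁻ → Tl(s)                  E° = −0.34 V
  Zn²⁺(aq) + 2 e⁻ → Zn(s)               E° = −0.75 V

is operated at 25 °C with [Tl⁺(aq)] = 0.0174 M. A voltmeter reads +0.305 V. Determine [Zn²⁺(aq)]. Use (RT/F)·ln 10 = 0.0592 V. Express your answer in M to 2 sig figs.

Tl⁺/Tl is the cathode (higher E°); E°cell = −0.34 − (−0.75) = +0.41 V with n = 2.
Since E = E° − (0.0592/n)·log Q, log Q = n(E° − E)/0.0592 = 3.547.
For 2 Tl⁺(aq) + Zn(s) → 2 Tl(s) + Zn²⁺(aq), the reaction quotient is Q = [Zn²⁺(aq)] / [Tl⁺(aq)]^2.
Solving for the unknown gives log [Zn²⁺(aq)] = 0.028, so [Zn²⁺(aq)] ≈ 1.1 M.

1.1 M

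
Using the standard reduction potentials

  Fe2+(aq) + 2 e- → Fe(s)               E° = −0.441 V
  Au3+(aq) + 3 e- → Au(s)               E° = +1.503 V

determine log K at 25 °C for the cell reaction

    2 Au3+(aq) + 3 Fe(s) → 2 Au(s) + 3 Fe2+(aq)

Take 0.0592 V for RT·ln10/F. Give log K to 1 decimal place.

The Au³⁺/Au couple is reduced (cathode); E°cell = +1.503 − (−0.441) = +1.944 V with n = 6.
At equilibrium E = 0, so log K = nE°cell / 0.0592 = (6)(+1.944) / 0.0592 = 197.0.

log K = 197.0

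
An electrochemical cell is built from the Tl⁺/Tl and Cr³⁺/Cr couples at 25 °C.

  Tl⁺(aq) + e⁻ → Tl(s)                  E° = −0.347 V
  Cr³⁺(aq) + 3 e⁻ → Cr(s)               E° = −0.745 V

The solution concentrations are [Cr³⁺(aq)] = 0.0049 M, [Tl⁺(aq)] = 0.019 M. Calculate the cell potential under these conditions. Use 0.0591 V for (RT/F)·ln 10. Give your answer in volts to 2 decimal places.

+0.34 V

The Tl⁺/Tl couple has the more positive E°, so it is the cathode; Cr³⁺/Cr is the anode.
E°cell = E°cat − E°an = −0.347 − (−0.745) = +0.398 V; n = 3.
Balancing gives 3 Tl⁺(aq) + Cr(s) → 3 Tl(s) + Cr³⁺(aq); hence Q = [Cr³⁺(aq)] / [Tl⁺(aq)]^3 = 714 (log Q = 2.854).
Applying E = E° − (RT ln10/nF)·log Q gives +0.398 − (0.0591/3)(2.854) = +0.34 V.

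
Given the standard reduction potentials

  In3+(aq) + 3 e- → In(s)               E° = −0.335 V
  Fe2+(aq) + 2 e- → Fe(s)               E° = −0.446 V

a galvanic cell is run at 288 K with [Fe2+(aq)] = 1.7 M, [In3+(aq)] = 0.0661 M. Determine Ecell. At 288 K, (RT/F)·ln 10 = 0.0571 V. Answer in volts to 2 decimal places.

In³⁺/In is reduced (cathode, E° = −0.335 V) and Fe²⁺/Fe is oxidized (anode).
The standard potential is −0.335 − (−0.446) = +0.111 V and the balanced reaction transfers n = 6 electrons.
The balanced reaction is 2 In3+(aq) + 3 Fe(s) → 2 In(s) + 3 Fe2+(aq), so Q = [Fe2+(aq)]^3 / [In3+(aq)]^2 = 1.12×10^3 and log Q = 3.051.
E = E° − (0.0571/n)·log Q = +0.111 − (0.0571/6)(3.051) = +0.08 V.

+0.08 V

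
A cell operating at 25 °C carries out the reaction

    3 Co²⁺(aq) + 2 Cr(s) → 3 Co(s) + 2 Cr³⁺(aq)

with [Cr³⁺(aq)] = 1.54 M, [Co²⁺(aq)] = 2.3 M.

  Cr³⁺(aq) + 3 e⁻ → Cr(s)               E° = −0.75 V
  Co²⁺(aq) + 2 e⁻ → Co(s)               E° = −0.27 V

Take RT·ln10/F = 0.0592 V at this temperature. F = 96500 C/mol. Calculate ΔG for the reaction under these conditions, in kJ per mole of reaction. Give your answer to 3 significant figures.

With Co²⁺/Co reduced at the cathode, E°cell = −0.27 − (−0.75) = +0.48 V and n = 6.
Q = [Cr³⁺(aq)]^2 / [Co²⁺(aq)]^3 = 0.195, so log Q = −0.710 and E = +0.48 − (0.0592/6)(−0.710) = +0.4870 V.
Then ΔG = −nFE = −6 × 96500 × +0.4870 J/mol = −282 kJ/mol.

−282 kJ/mol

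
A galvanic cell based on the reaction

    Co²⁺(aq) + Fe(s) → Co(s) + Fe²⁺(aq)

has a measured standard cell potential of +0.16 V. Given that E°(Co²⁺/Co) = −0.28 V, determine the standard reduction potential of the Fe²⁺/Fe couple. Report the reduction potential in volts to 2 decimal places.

−0.44 V

In the reaction as written the Co²⁺/Co couple is reduced (cathode) and Fe²⁺/Fe is oxidized (anode), so E°cell = E°(Co²⁺/Co) − E°(Fe²⁺/Fe).
E°(Fe²⁺/Fe) = E°(cathode) − E°cell = −0.28 − (+0.16) = −0.44 V.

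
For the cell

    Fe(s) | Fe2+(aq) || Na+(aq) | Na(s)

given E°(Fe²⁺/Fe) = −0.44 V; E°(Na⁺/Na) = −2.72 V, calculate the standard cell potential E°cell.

−2.28 V

By convention the left-hand electrode in cell notation is the anode (oxidation) and the right-hand electrode is the cathode (reduction).
E°cell = E°(right) − E°(left) = −2.72 − (−0.44) = −2.28 V.
The negative sign shows that, as written, the cell would require an external voltage to drive the reaction.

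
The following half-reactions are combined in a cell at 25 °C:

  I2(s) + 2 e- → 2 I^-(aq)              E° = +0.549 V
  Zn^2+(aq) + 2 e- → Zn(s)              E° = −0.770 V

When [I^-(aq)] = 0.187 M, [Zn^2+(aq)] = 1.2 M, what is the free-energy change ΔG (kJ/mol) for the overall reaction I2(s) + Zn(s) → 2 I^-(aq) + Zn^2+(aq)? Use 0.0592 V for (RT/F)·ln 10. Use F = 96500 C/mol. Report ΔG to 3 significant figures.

With I₂/I⁻ reduced at the cathode, E°cell = +0.549 − (−0.770) = +1.319 V and n = 2.
Q = [I^-(aq)]^2·[Zn^2+(aq)] = 0.042, so log Q = −1.377 and E = +1.319 − (0.0592/2)(−1.377) = +1.3598 V.
Finally ΔG = −nFE = −(2)(96500 C/mol)(+1.3598 V) = −262 kJ/mol.

−262 kJ/mol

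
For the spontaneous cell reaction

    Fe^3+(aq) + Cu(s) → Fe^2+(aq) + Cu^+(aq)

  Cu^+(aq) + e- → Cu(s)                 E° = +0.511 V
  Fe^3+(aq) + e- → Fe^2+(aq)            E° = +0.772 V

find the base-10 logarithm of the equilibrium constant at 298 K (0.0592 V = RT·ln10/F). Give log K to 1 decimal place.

The Fe³⁺/Fe²⁺ couple is reduced (cathode); E°cell = +0.772 − (+0.511) = +0.261 V with n = 1.
At equilibrium E = 0, so log K = nE°cell / 0.0592 = (1)(+0.261) / 0.0592 = 4.4.

log K = 4.4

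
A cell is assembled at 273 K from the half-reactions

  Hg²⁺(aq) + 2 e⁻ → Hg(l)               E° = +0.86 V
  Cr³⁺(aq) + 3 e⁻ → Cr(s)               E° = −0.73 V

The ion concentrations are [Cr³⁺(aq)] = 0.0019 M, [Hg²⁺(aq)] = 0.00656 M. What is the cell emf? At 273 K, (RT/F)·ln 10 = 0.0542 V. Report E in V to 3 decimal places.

+1.580 V

The Hg²⁺/Hg couple has the more positive E°, so it is the cathode; Cr³⁺/Cr is the anode.
E°cell = +0.86 − (−0.73) = +1.59 V, with n = 6 electrons transferred.
Balancing gives 3 Hg²⁺(aq) + 2 Cr(s) → 3 Hg(l) + 2 Cr³⁺(aq); hence Q = [Cr³⁺(aq)]^2 / [Hg²⁺(aq)]^3 = 12.8 (log Q = 1.107).
E = E° − (0.0542/n)·log Q = +1.59 − (0.0542/6)(1.107) = +1.580 V.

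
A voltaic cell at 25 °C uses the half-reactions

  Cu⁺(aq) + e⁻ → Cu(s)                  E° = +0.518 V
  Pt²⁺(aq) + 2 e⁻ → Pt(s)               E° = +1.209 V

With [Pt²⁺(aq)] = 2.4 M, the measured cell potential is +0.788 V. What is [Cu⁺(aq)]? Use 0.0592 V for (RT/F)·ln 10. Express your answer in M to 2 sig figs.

0.036 M

With Pt²⁺/Pt at the cathode and Cu⁺/Cu at the anode, E°cell = +1.209 − (+0.518) = +0.691 V (n = 2).
Rearranging E = E° − (0.0592/n)·log Q gives log Q = 2(+0.691 − (+0.788))/0.0592 = −3.277.
Balancing electrons gives Pt²⁺(aq) + 2 Cu(s) → Pt(s) + 2 Cu⁺(aq); thus Q = [Cu⁺(aq)]^2 / [Pt²⁺(aq)].
Solving for the unknown gives log [Cu⁺(aq)] = −1.448, so [Cu⁺(aq)] ≈ 0.036 M.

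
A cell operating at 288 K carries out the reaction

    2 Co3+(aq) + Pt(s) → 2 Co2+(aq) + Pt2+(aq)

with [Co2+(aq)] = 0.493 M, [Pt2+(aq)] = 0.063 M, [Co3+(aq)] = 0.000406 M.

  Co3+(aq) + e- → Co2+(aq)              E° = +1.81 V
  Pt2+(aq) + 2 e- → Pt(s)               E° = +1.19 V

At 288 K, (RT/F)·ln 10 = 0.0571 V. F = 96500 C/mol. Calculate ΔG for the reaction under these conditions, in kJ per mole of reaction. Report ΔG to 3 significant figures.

−92.3 kJ/mol

With Co³⁺/Co²⁺ reduced at the cathode, E°cell = +1.81 − (+1.19) = +0.62 V and n = 2.
The reaction quotient is ([Co2+(aq)]^2·[Pt2+(aq)]) / [Co3+(aq)]^2 = 9.29×10^4; by Nernst, E = +0.62 − (0.0571/2)(4.968) = +0.4782 V.
Finally ΔG = −nFE = −(2)(96500 C/mol)(+0.4782 V) = −92.3 kJ/mol.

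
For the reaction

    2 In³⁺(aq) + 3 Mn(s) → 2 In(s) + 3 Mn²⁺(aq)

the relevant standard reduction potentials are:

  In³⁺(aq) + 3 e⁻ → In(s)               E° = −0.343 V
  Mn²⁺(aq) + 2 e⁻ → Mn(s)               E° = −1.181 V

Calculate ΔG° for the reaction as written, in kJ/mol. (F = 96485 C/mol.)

−485 kJ/mol

In the reaction as written In³⁺(aq) is reduced, so the In³⁺/In couple is the cathode and Mn²⁺/Mn is the anode.
E°cell = −0.343 − (−1.181) = +0.838 V; balancing electrons gives n = 6.
ΔG° = −nFE°cell = −(6)(96485)(+0.838) J/mol = −485 kJ/mol.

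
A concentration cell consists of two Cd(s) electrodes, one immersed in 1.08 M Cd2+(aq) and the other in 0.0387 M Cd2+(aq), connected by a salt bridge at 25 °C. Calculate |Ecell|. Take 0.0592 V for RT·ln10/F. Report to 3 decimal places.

For a concentration cell E°cell = 0, since both electrodes use the same couple.
The compartment with the higher Cd2+(aq) concentration (1.08 M) acts as the cathode; ions are reduced there and produced at the dilute (0.0387 M) anode.
With n = 2, Ecell = −(0.0592/2)·log([dilute]/[conc]) = −(0.0592/2)·log(0.0387/1.08) = +0.043 V.

0.043 V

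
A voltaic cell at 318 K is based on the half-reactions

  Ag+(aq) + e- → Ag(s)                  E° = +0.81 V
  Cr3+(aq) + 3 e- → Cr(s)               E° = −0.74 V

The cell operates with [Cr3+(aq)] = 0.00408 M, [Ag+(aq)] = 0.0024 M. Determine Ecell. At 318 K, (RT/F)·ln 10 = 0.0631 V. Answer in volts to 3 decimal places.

+1.435 V

Ag⁺/Ag is reduced (cathode, E° = +0.81 V) and Cr³⁺/Cr is oxidized (anode).
The standard potential is +0.81 − (−0.74) = +1.55 V and the balanced reaction transfers n = 3 electrons.
For the overall reaction 3 Ag+(aq) + Cr(s) → 3 Ag(s) + Cr3+(aq), Q = [Cr3+(aq)] / [Ag+(aq)]^3 = 2.95×10^5, giving log Q = 5.470.
Applying E = E° − (RT ln10/nF)·log Q gives +1.55 − (0.0631/3)(5.470) = +1.435 V.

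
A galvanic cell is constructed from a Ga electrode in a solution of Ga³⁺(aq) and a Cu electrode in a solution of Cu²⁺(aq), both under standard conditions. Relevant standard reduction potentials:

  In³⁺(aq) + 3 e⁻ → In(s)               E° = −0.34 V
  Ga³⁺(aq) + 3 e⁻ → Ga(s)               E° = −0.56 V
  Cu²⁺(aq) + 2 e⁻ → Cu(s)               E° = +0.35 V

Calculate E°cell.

+0.91 V

The Cu²⁺/Cu couple has the higher E°, so Cu ion is reduced (cathode) and Ga is oxidized (anode).
E°cell = E°(cathode) − E°(anode) = +0.35 − (−0.56) = +0.91 V.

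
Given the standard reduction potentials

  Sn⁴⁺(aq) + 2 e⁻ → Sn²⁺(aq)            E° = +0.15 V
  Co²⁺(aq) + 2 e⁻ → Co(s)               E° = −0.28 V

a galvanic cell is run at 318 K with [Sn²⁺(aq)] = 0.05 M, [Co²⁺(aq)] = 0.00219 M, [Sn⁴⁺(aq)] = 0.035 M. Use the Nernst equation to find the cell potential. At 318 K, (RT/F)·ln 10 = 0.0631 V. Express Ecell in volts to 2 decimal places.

+0.51 V

The Sn⁴⁺/Sn²⁺ couple has the more positive E°, so it is the cathode; Co²⁺/Co is the anode.
E°cell = +0.15 − (−0.28) = +0.43 V, with n = 2 electrons transferred.
The balanced reaction is Sn⁴⁺(aq) + Co(s) → Sn²⁺(aq) + Co²⁺(aq), so Q = ([Sn²⁺(aq)]·[Co²⁺(aq)]) / [Sn⁴⁺(aq)] = 0.00313 and log Q = −2.505.
Applying E = E° − (RT ln10/nF)·log Q gives +0.43 − (0.0631/2)(−2.505) = +0.51 V.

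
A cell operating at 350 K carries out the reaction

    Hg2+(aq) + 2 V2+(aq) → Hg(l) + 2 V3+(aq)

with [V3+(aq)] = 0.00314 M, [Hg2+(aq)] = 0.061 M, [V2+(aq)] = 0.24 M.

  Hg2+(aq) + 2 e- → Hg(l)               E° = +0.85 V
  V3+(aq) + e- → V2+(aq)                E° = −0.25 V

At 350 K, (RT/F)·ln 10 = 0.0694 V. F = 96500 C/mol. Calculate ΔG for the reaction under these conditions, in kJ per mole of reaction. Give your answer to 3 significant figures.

The standard cell potential is +0.85 − (−0.25) = +1.10 V, with n = 2 electrons in the balanced equation.
Here Q = [V3+(aq)]^2 / ([Hg2+(aq)]·[V2+(aq)]^2) = 0.00281 (log Q = −2.552), giving E = +1.10 − (0.0694/2)·(−2.552) = +1.1886 V.
ΔG = −nFE = −(2)(96500)(+1.1886) J/mol = −229 kJ/mol.

−229 kJ/mol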